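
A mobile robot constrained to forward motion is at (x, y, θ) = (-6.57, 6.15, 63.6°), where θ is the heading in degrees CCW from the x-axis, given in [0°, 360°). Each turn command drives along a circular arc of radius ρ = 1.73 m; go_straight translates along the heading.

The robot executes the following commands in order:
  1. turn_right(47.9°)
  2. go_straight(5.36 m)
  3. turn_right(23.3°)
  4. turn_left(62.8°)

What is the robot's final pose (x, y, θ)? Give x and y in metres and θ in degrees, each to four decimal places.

set_pose: (x, y, θ) = (-6.5700, 6.1500, 63.6000°), ρ = 1.73
turn_right(47.9°): centre at ρ to the right, rotate −47.9° → (-5.4886, 7.0462, 15.7000°)
go_straight(5.36): x += 5.36·cos θ, y += 5.36·sin θ → (-0.3285, 8.4967, 15.7000°)
turn_right(23.3°): centre at ρ to the right, rotate −23.3° → (0.3684, 8.5460, -7.6000° ≡ 352.4000°)
turn_left(62.8°): centre at ρ to the left, rotate +62.8° → (2.0178, 9.2735, 415.2000° ≡ 55.2000°)

(2.0178, 9.2735, 55.2000°)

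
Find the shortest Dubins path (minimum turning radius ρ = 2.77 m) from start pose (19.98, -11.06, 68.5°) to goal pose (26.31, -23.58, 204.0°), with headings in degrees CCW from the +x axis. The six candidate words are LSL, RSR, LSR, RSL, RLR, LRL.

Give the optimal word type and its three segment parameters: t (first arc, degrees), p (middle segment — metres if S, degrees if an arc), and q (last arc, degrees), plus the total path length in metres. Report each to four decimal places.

RSR: t = 142.1893°, p = 9.3506 m, q = 82.3107°, L = 20.2042 m

Let ψ = atan2(Δy, Δx) = atan2(-12.52, 6.33) = -63.1792° be the start→goal bearing.
Normalize: d = |goal − start| / ρ = 14.029230/2.77 = 5.064704, α = (θ_start − ψ) mod 360° = 131.6792° = 2.298236 rad, β = (θ_goal − ψ) mod 360° = 267.1792° = 4.663158 rad.
Common terms: sin α = 0.746879, cos α = -0.664960, sin β = -0.998788, cos β = -0.049212, cos(α−β) = -0.713250, d² = 25.651227. Work in radians in the unit-radius frame; every candidate has L = ρ·(t + p + q).
LSL: p² = 2 + d² − 2cos(α−β) + 2d(sin α − sin β) = 46.760306; p = √p² = 6.838151; φ = atan2(cos β − cos α, d + sin α − sin β) = 0.090168 rad; t = (φ − α) mod 2π = 4.075117 rad, q = (β − φ) mod 2π = 4.572989 rad → L = 2.77·(4.075117 + 6.838151 + 4.572989) = 2.77·15.486257 = 42.896932 m
RSR: p² = 2 + d² − 2cos(α−β) + 2d(sin β − sin α) = 11.395150; p = √p² = 3.375670; φ = atan2(cos α − cos β, d − sin α + sin β) = -0.183435 rad; t = (α − φ) mod 2π = 2.481671 rad, q = (φ − β) mod 2π = 1.436593 rad → L = 2.77·(2.481671 + 3.375670 + 1.436593) = 2.77·7.293934 = 20.204198 m
LSR: p² = d² − 2 + 2cos(α−β) + 2d(sin α + sin β) = 19.673034; p = √p² = 4.435429; φ = atan2(−cos α − cos β, d + sin α + sin β) − atan2(−2, p) = 0.570929 rad; t = (φ − α) mod 2π = 4.555878 rad, q = (φ − β) mod 2π = 2.190957 rad → L = 2.77·(4.555878 + 4.435429 + 2.190957) = 2.77·11.182265 = 30.974874 m
RSL: p² = d² − 2 + 2cos(α−β) − 2d(sin α + sin β) = 24.776418; p = √p² = 4.977592; φ = atan2(cos α + cos β, d − sin α − sin β) − atan2(2, p) = -0.515587 rad; t = (α − φ) mod 2π = 2.813823 rad, q = (β − φ) mod 2π = 5.178744 rad → L = 2.77·(2.813823 + 4.977592 + 5.178744) = 2.77·12.970159 = 35.927341 m
RLR: c = (6 − d² + 2cos(α−β) + 2d(sin α − sin β))/8 = -0.424394; p = 2π − arccos c = 4.274097 rad; φ = atan2(cos α − cos β, d − sin α + sin β) = -0.183435 rad; t = (α − φ + p/2) mod 2π = 4.618720 rad, q = (α − β − t + p) mod 2π = 3.573641 rad → L = 2.77·(4.618720 + 4.274097 + 3.573641) = 2.77·12.466458 = 34.532088 m
LRL: c = (6 − d² + 2cos(α−β) − 2d(sin α − sin β))/8 = -4.845038, |c| > 1 → infeasible
Shortest: RSR with L = 20.204198 m ≈ 20.2042 m
Convert RSR to answer units (arcs ×180/π): t = 2.481671·180/π = 142.1893°, p = ρ·p = 2.77·3.375670 = 9.3506 m, q = 1.436593·180/π = 82.3107°, L = 20.2042 m.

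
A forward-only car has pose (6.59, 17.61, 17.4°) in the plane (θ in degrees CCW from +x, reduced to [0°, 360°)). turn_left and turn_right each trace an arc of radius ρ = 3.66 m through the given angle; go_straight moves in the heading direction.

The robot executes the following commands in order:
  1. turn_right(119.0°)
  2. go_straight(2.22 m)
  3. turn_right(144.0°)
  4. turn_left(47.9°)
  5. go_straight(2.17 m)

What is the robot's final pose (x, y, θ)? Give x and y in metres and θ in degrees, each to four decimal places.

set_pose: (x, y, θ) = (6.5900, 17.6100, 17.4000°), ρ = 3.66
turn_right(119.0°): centre at ρ to the right, rotate −119.0° → (11.2697, 13.3815, -101.6000° ≡ 258.4000°)
go_straight(2.22): x += 2.22·cos θ, y += 2.22·sin θ → (10.8233, 11.2069, 258.4000°)
turn_right(144.0°): centre at ρ to the right, rotate −144.0° → (3.9050, 10.4309, 114.4000°)
turn_left(47.9°): centre at ρ to the left, rotate +47.9° → (1.6847, 12.4056, 162.3000°)
go_straight(2.17): x += 2.17·cos θ, y += 2.17·sin θ → (-0.3826, 13.0654, 162.3000°)

(-0.3826, 13.0654, 162.3000°)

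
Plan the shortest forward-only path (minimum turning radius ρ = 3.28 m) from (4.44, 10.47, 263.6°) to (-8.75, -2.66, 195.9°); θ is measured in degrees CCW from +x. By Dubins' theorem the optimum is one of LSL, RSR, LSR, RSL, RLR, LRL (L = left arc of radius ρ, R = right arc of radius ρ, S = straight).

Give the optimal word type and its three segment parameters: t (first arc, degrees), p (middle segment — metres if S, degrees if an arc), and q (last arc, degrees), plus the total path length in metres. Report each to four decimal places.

RSR: t = 39.9203°, p = 14.9735 m, q = 27.7797°, L = 18.8491 m

Let ψ = atan2(Δy, Δx) = atan2(-13.13, -13.19) = -135.1306° be the start→goal bearing.
Normalize: d = |goal − start| / ρ = 18.611099/3.28 = 5.674115, α = (θ_start − ψ) mod 360° = 38.7306° = 0.675977 rad, β = (θ_goal − ψ) mod 360° = 331.0306° = 5.777574 rad.
Common terms: sin α = 0.625660, cos α = 0.780096, sin β = -0.484342, cos β = 0.874879, cos(α−β) = 0.379456, d² = 32.195587. Work in radians in the unit-radius frame; every candidate has L = ρ·(t + p + q).
LSL: p² = 2 + d² − 2cos(α−β) + 2d(sin α − sin β) = 46.033231; p = √p² = 6.784779; φ = atan2(cos β − cos α, d + sin α − sin β) = 0.013970 rad; t = (φ − α) mod 2π = 5.621179 rad, q = (β − φ) mod 2π = 5.763604 rad → L = 3.28·(5.621179 + 6.784779 + 5.763604) = 3.28·18.169562 = 59.596164 m
RSR: p² = 2 + d² − 2cos(α−β) + 2d(sin β − sin α) = 20.840118; p = √p² = 4.565098; φ = atan2(cos α − cos β, d − sin α + sin β) = -0.020764 rad; t = (α − φ) mod 2π = 0.696741 rad, q = (φ − β) mod 2π = 0.484847 rad → L = 3.28·(0.696741 + 4.565098 + 0.484847) = 3.28·5.746686 = 18.849129 m
LSR: p² = d² − 2 + 2cos(α−β) + 2d(sin α + sin β) = 32.558201; p = √p² = 5.705979; φ = atan2(−cos α − cos β, d + sin α + sin β) − atan2(−2, p) = 0.059875 rad; t = (φ − α) mod 2π = 5.667084 rad, q = (φ − β) mod 2π = 0.565486 rad → L = 3.28·(5.667084 + 5.705979 + 0.565486) = 3.28·11.938549 = 39.158441 m
RSL: p² = d² − 2 + 2cos(α−β) − 2d(sin α + sin β) = 29.350798; p = √p² = 5.417638; φ = atan2(cos α + cos β, d − sin α − sin β) − atan2(2, p) = -0.062995 rad; t = (α − φ) mod 2π = 0.738972 rad, q = (β − φ) mod 2π = 5.840569 rad → L = 3.28·(0.738972 + 5.417638 + 5.840569) = 3.28·11.997178 = 39.350745 m
RLR: c = (6 − d² + 2cos(α−β) + 2d(sin α − sin β))/8 = -1.605015, |c| > 1 → infeasible
LRL: c = (6 − d² + 2cos(α−β) − 2d(sin α − sin β))/8 = -4.754154, |c| > 1 → infeasible
Shortest: RSR with L = 18.849129 m ≈ 18.8491 m
Convert RSR to answer units (arcs ×180/π): t = 0.696741·180/π = 39.9203°, p = ρ·p = 3.28·4.565098 = 14.9735 m, q = 0.484847·180/π = 27.7797°, L = 18.8491 m.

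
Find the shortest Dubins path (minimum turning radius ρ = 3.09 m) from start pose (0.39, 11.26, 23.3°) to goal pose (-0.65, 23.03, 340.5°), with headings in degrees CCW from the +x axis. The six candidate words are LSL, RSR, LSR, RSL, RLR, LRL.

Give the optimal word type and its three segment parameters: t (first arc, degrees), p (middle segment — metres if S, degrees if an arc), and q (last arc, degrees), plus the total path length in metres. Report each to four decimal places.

LRL: t = 166.4134°, p = 211.1278°, q = 1.9144°, L = 20.4643 m

Let ψ = atan2(Δy, Δx) = atan2(11.77, -1.04) = 95.0496° be the start→goal bearing.
Normalize: d = |goal − start| / ρ = 11.815858/3.09 = 3.823902, α = (θ_start − ψ) mod 360° = 288.2504° = 5.030919 rad, β = (θ_goal − ψ) mod 360° = 245.4504° = 4.283918 rad.
Common terms: sin α = -0.949697, cos α = 0.313171, sin β = -0.909602, cos β = -0.415480, cos(α−β) = 0.733730, d² = 14.622229. Work in radians in the unit-radius frame; every candidate has L = ρ·(t + p + q).
LSL: p² = 2 + d² − 2cos(α−β) + 2d(sin α − sin β) = 14.848134; p = √p² = 3.853328; φ = atan2(cos β − cos α, d + sin α − sin β) = -0.190242 rad; t = (φ − α) mod 2π = 1.062024 rad, q = (β − φ) mod 2π = 4.474161 rad → L = 3.09·(1.062024 + 3.853328 + 4.474161) = 3.09·9.389512 = 29.013592 m
RSR: p² = 2 + d² − 2cos(α−β) + 2d(sin β − sin α) = 15.461403; p = √p² = 3.932099; φ = atan2(cos α − cos β, d − sin α + sin β) = 0.186386 rad; t = (α − φ) mod 2π = 4.844534 rad, q = (φ − β) mod 2π = 2.185653 rad → L = 3.09·(4.844534 + 3.932099 + 2.185653) = 3.09·10.962285 = 33.873462 m
LSR: p² = d² − 2 + 2cos(α−β) + 2d(sin α + sin β) = -0.129867 < 0 → infeasible
RSL: p² = d² − 2 + 2cos(α−β) − 2d(sin α + sin β) = 28.309243; p = √p² = 5.320643; φ = atan2(cos α + cos β, d − sin α − sin β) − atan2(2, p) = -0.377555 rad; t = (α − φ) mod 2π = 5.408474 rad, q = (β − φ) mod 2π = 4.661473 rad → L = 3.09·(5.408474 + 5.320643 + 4.661473) = 3.09·15.390590 = 47.556924 m
RLR: c = (6 − d² + 2cos(α−β) + 2d(sin α − sin β))/8 = -0.932675; p = 2π − arccos c = 3.510629 rad; φ = atan2(cos α − cos β, d − sin α + sin β) = 0.186386 rad; t = (α − φ + p/2) mod 2π = 0.316663 rad, q = (α − β − t + p) mod 2π = 3.940967 rad → L = 3.09·(0.316663 + 3.510629 + 3.940967) = 3.09·7.768259 = 24.003920 m
LRL: c = (6 − d² + 2cos(α−β) − 2d(sin α − sin β))/8 = -0.856017; p = 2π − arccos c = 3.684874 rad; φ = atan2(cos β − cos α, d + sin α − sin β) = -0.190242 rad; t = (φ − α + p/2) mod 2π = 2.904461 rad, q = (β − α − t + p) mod 2π = 0.033412 rad → L = 3.09·(2.904461 + 3.684874 + 0.033412) = 3.09·6.622748 = 20.464291 m
Shortest: LRL with L = 20.464291 m ≈ 20.4643 m
Convert LRL to answer units (arcs ×180/π): t = 2.904461·180/π = 166.4134°, p = 3.684874·180/π = 211.1278°, q = 0.033412·180/π = 1.9144°, L = 20.4643 m.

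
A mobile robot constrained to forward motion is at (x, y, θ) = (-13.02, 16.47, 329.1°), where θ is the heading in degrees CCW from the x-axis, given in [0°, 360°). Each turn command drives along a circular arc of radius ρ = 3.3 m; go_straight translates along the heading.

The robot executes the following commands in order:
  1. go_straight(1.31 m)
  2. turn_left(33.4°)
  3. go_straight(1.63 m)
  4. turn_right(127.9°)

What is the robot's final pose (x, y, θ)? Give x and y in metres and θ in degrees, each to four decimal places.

set_pose: (x, y, θ) = (-13.0200, 16.4700, 329.1000°), ρ = 3.3
go_straight(1.31): x += 1.31·cos θ, y += 1.31·sin θ → (-11.8959, 15.7973, 329.1000°)
turn_left(33.4°): centre at ρ to the left, rotate +33.4° → (-10.0573, 15.3320, 362.5000° ≡ 2.5000°)
go_straight(1.63): x += 1.63·cos θ, y += 1.63·sin θ → (-8.4289, 15.4031, 2.5000°)
turn_right(127.9°): centre at ρ to the right, rotate −127.9° → (-5.5950, 10.1946, -125.4000° ≡ 234.6000°)

(-5.5950, 10.1946, 234.6000°)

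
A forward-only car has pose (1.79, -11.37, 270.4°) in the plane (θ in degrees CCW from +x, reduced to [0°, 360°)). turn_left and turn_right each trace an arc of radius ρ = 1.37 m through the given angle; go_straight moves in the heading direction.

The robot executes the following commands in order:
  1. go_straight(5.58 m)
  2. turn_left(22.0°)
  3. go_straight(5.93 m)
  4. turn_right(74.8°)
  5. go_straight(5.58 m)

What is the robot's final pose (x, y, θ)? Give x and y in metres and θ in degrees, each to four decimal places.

(-0.6597, -27.9570, 217.6000°)

set_pose: (x, y, θ) = (1.7900, -11.3700, 270.4000°), ρ = 1.37
go_straight(5.58): x += 5.58·cos θ, y += 5.58·sin θ → (1.8290, -16.9499, 270.4000°)
turn_left(22.0°): centre at ρ to the left, rotate +22.0° → (1.9323, -17.4624, 292.4000°)
go_straight(5.93): x += 5.93·cos θ, y += 5.93·sin θ → (4.1920, -22.9449, 292.4000°)
turn_right(74.8°): centre at ρ to the right, rotate −74.8° → (3.7613, -24.5524, 217.6000°)
go_straight(5.58): x += 5.58·cos θ, y += 5.58·sin θ → (-0.6597, -27.9570, 217.6000°)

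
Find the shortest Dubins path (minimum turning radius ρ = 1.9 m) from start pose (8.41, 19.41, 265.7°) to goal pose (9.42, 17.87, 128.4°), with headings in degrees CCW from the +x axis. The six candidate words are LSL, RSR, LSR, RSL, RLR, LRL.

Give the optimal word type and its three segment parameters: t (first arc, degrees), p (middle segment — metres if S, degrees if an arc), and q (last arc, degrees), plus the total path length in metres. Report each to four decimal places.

Let ψ = atan2(Δy, Δx) = atan2(-1.54, 1.01) = -56.7414° be the start→goal bearing.
Normalize: d = |goal − start| / ρ = 1.841657/1.9 = 0.969293, α = (θ_start − ψ) mod 360° = 322.4414° = 5.627664 rad, β = (θ_goal − ψ) mod 360° = 185.1414° = 3.231326 rad.
Common terms: sin α = -0.609573, cos α = 0.792730, sin β = -0.089613, cos β = -0.995977, cos(α−β) = -0.734915, d² = 0.939529. Work in radians in the unit-radius frame; every candidate has L = ρ·(t + p + q).
LSL: p² = 2 + d² − 2cos(α−β) + 2d(sin α − sin β) = 3.401372; p = √p² = 1.844281; φ = atan2(cos β − cos α, d + sin α − sin β) = -1.324683 rad; t = (φ − α) mod 2π = 5.614024 rad, q = (β − φ) mod 2π = 4.556010 rad → L = 1.9·(5.614024 + 1.844281 + 4.556010) = 1.9·12.014314 = 22.827197 m
RSR: p² = 2 + d² − 2cos(α−β) + 2d(sin β − sin α) = 5.417345; p = √p² = 2.327519; φ = atan2(cos α − cos β, d − sin α + sin β) = 0.876499 rad; t = (α − φ) mod 2π = 4.751164 rad, q = (φ − β) mod 2π = 3.928358 rad → L = 1.9·(4.751164 + 2.327519 + 3.928358) = 1.9·11.007041 = 20.913379 m
LSR: p² = d² − 2 + 2cos(α−β) + 2d(sin α + sin β) = -3.885733 < 0 → infeasible
RSL: p² = d² − 2 + 2cos(α−β) − 2d(sin α + sin β) = -1.174867 < 0 → infeasible
RLR: c = (6 − d² + 2cos(α−β) + 2d(sin α − sin β))/8 = 0.322832; p = 2π − arccos c = 5.041109 rad; φ = atan2(cos α − cos β, d − sin α + sin β) = 0.876499 rad; t = (α − φ + p/2) mod 2π = 0.988534 rad, q = (α − β − t + p) mod 2π = 0.165727 rad → L = 1.9·(0.988534 + 5.041109 + 0.165727) = 1.9·6.195370 = 11.771203 m
LRL: c = (6 − d² + 2cos(α−β) − 2d(sin α − sin β))/8 = 0.574829; p = 2π − arccos c = 5.324784 rad; φ = atan2(cos β − cos α, d + sin α − sin β) = -1.324683 rad; t = (φ − α + p/2) mod 2π = 1.993230 rad, q = (β − α − t + p) mod 2π = 0.935216 rad → L = 1.9·(1.993230 + 5.324784 + 0.935216) = 1.9·8.253230 = 15.681137 m
Shortest: RLR with L = 11.771203 m ≈ 11.7712 m
Convert RLR to answer units (arcs ×180/π): t = 0.988534·180/π = 56.6388°, p = 5.041109·180/π = 288.8343°, q = 0.165727·180/π = 9.4955°, L = 11.7712 m.

RLR: t = 56.6388°, p = 288.8343°, q = 9.4955°, L = 11.7712 m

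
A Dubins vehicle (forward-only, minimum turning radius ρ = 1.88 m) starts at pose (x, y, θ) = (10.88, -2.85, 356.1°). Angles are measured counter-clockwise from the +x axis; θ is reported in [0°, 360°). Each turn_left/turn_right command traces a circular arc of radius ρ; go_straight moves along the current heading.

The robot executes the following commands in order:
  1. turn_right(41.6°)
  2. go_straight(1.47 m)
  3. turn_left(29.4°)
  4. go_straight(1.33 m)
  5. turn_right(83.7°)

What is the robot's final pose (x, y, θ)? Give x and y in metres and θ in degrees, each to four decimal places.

set_pose: (x, y, θ) = (10.8800, -2.8500, 356.1000°), ρ = 1.88
turn_right(41.6°): centre at ρ to the right, rotate −41.6° → (12.0930, -3.4079, 314.5000°)
go_straight(1.47): x += 1.47·cos θ, y += 1.47·sin θ → (13.1234, -4.4564, 314.5000°)
turn_left(29.4°): centre at ρ to the left, rotate +29.4° → (13.9429, -4.9450, 343.9000°)
go_straight(1.33): x += 1.33·cos θ, y += 1.33·sin θ → (15.2208, -5.3138, 343.9000°)
turn_right(83.7°): centre at ρ to the right, rotate −83.7° → (16.5520, -7.4401, 260.2000°)

(16.5520, -7.4401, 260.2000°)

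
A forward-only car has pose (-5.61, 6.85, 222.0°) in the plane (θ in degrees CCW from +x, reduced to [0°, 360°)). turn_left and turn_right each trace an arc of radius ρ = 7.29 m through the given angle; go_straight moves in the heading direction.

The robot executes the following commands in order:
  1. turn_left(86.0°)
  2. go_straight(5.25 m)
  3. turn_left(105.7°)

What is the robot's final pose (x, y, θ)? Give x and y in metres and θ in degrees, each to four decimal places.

(8.3754, -7.0204, 53.7000°)

set_pose: (x, y, θ) = (-5.6100, 6.8500, 222.0000°), ρ = 7.29
turn_left(86.0°): centre at ρ to the left, rotate +86.0° → (-6.4766, -3.0557, 308.0000°)
go_straight(5.25): x += 5.25·cos θ, y += 5.25·sin θ → (-3.2444, -7.1928, 308.0000°)
turn_left(105.7°): centre at ρ to the left, rotate +105.7° → (8.3754, -7.0204, 413.7000° ≡ 53.7000°)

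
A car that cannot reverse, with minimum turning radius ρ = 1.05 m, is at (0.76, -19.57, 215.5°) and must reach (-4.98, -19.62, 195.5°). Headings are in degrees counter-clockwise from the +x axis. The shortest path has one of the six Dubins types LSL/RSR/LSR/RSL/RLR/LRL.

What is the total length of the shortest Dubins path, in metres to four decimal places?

5.7878 m

Let ψ = atan2(Δy, Δx) = atan2(-0.05, -5.74) = -179.5009° be the start→goal bearing.
Normalize: d = |goal − start| / ρ = 5.740218/1.05 = 5.466874, α = (θ_start − ψ) mod 360° = 35.0009° = 0.610881 rad, β = (θ_goal − ψ) mod 360° = 15.0009° = 0.261815 rad.
Common terms: sin α = 0.573590, cos α = 0.819143, sin β = 0.258835, cos β = 0.965922, cos(α−β) = 0.939693, d² = 29.886712. Work in radians in the unit-radius frame; every candidate has L = ρ·(t + p + q).
LSL: p² = 2 + d² − 2cos(α−β) + 2d(sin α − sin β) = 33.448779; p = √p² = 5.783492; φ = atan2(cos β − cos α, d + sin α − sin β) = 0.025382 rad; t = (φ − α) mod 2π = 5.697686 rad, q = (β − φ) mod 2π = 0.236434 rad → L = 1.05·(5.697686 + 5.783492 + 0.236434) = 1.05·11.717611 = 12.303492 m
RSR: p² = 2 + d² − 2cos(α−β) + 2d(sin β − sin α) = 26.565875; p = √p² = 5.154209; φ = atan2(cos α − cos β, d − sin α + sin β) = -0.028481 rad; t = (α − φ) mod 2π = 0.639363 rad, q = (φ − β) mod 2π = 5.992889 rad → L = 1.05·(0.639363 + 5.154209 + 5.992889) = 1.05·11.786461 = 12.375784 m
LSR: p² = d² − 2 + 2cos(α−β) + 2d(sin α + sin β) = 38.867613; p = √p² = 6.234390; φ = atan2(−cos α − cos β, d + sin α + sin β) − atan2(−2, p) = 0.034294 rad; t = (φ − α) mod 2π = 5.706598 rad, q = (φ − β) mod 2π = 6.055664 rad → L = 1.05·(5.706598 + 6.234390 + 6.055664) = 1.05·17.996651 = 18.896484 m
RSL: p² = d² − 2 + 2cos(α−β) − 2d(sin α + sin β) = 20.664581; p = √p² = 4.545831; φ = atan2(cos α + cos β, d − sin α − sin β) − atan2(2, p) = -0.046817 rad; t = (α − φ) mod 2π = 0.657698 rad, q = (β − φ) mod 2π = 0.308632 rad → L = 1.05·(0.657698 + 4.545831 + 0.308632) = 1.05·5.512162 = 5.787770 m
RLR: c = (6 − d² + 2cos(α−β) + 2d(sin α − sin β))/8 = -2.320734, |c| > 1 → infeasible
LRL: c = (6 − d² + 2cos(α−β) − 2d(sin α − sin β))/8 = -3.181097, |c| > 1 → infeasible
Shortest: RSL with L = 5.787770 m ≈ 5.7878 m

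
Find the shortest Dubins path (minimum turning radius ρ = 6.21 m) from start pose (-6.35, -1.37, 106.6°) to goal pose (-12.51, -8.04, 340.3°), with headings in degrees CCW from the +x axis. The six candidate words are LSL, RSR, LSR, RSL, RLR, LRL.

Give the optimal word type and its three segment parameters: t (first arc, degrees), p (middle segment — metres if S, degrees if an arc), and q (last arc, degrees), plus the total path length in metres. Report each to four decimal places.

Let ψ = atan2(Δy, Δx) = atan2(-6.67, -6.16) = -132.7237° be the start→goal bearing.
Normalize: d = |goal − start| / ρ = 9.079345/6.21 = 1.462052, α = (θ_start − ψ) mod 360° = 239.3237° = 4.176986 rad, β = (θ_goal − ψ) mod 360° = 113.0237° = 1.972635 rad.
Common terms: sin α = -0.860063, cos α = -0.510188, sin β = 0.920343, cos β = -0.391111, cos(α−β) = -0.592013, d² = 2.137597. Work in radians in the unit-radius frame; every candidate has L = ρ·(t + p + q).
LSL: p² = 2 + d² − 2cos(α−β) + 2d(sin α − sin β) = 0.115529; p = √p² = 0.339895; φ = atan2(cos β − cos α, d + sin α − sin β) = 2.783665 rad; t = (φ − α) mod 2π = 4.889865 rad, q = (β − φ) mod 2π = 5.472155 rad → L = 6.21·(4.889865 + 0.339895 + 5.472155) = 6.21·10.701915 = 66.458891 m
RSR: p² = 2 + d² − 2cos(α−β) + 2d(sin β − sin α) = 10.527718; p = √p² = 3.244644; φ = atan2(cos α − cos β, d − sin α + sin β) = -0.036708 rad; t = (α − φ) mod 2π = 4.213693 rad, q = (φ − β) mod 2π = 4.273843 rad → L = 6.21·(4.213693 + 3.244644 + 4.273843) = 6.21·11.732181 = 72.856842 m
LSR: p² = d² − 2 + 2cos(α−β) + 2d(sin α + sin β) = -0.870163 < 0 → infeasible
RSL: p² = d² − 2 + 2cos(α−β) − 2d(sin α + sin β) = -1.222696 < 0 → infeasible
RLR: c = (6 − d² + 2cos(α−β) + 2d(sin α − sin β))/8 = -0.315965; p = 2π − arccos c = 4.390916 rad; φ = atan2(cos α − cos β, d − sin α + sin β) = -0.036708 rad; t = (α − φ + p/2) mod 2π = 0.125966 rad, q = (α − β − t + p) mod 2π = 0.186115 rad → L = 6.21·(0.125966 + 4.390916 + 0.186115) = 6.21·4.702997 = 29.205611 m
LRL: c = (6 − d² + 2cos(α−β) − 2d(sin α − sin β))/8 = 0.985559; p = 2π − arccos c = 6.113033 rad; φ = atan2(cos β − cos α, d + sin α − sin β) = 2.783665 rad; t = (φ − α + p/2) mod 2π = 1.663196 rad, q = (β − α − t + p) mod 2π = 2.245486 rad → L = 6.21·(1.663196 + 6.113033 + 2.245486) = 6.21·10.021714 = 62.234846 m
Shortest: RLR with L = 29.205611 m ≈ 29.2056 m
Convert RLR to answer units (arcs ×180/π): t = 0.125966·180/π = 7.2173°, p = 4.390916·180/π = 251.5809°, q = 0.186115·180/π = 10.6636°, L = 29.2056 m.

RLR: t = 7.2173°, p = 251.5809°, q = 10.6636°, L = 29.2056 m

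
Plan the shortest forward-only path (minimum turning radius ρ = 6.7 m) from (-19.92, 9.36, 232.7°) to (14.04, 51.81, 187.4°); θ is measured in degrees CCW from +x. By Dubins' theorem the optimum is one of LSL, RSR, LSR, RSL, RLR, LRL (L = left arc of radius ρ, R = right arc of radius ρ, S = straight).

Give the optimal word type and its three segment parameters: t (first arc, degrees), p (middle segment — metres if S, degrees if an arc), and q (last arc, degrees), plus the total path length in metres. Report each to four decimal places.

Let ψ = atan2(Δy, Δx) = atan2(42.45, 33.96) = 51.3402° be the start→goal bearing.
Normalize: d = |goal − start| / ρ = 54.362525/6.7 = 8.113810, α = (θ_start − ψ) mod 360° = 181.3598° = 3.165326 rad, β = (θ_goal − ψ) mod 360° = 136.0598° = 2.374692 rad.
Common terms: sin α = -0.023731, cos α = -0.999718, sin β = 0.693907, cos β = -0.720065, cos(α−β) = 0.703395, d² = 65.833907. Work in radians in the unit-radius frame; every candidate has L = ρ·(t + p + q).
LSL: p² = 2 + d² − 2cos(α−β) + 2d(sin α − sin β) = 54.781561; p = √p² = 7.401457; φ = atan2(cos β − cos α, d + sin α − sin β) = 0.037793 rad; t = (φ − α) mod 2π = 3.155652 rad, q = (β − φ) mod 2π = 2.336899 rad → L = 6.7·(3.155652 + 7.401457 + 2.336899) = 6.7·12.894008 = 86.389853 m
RSR: p² = 2 + d² − 2cos(α−β) + 2d(sin β − sin α) = 78.072674; p = √p² = 8.835874; φ = atan2(cos α − cos β, d − sin α + sin β) = -0.031655 rad; t = (α − φ) mod 2π = 3.196981 rad, q = (φ − β) mod 2π = 3.876839 rad → L = 6.7·(3.196981 + 8.835874 + 3.876839) = 6.7·15.909694 = 106.594948 m
LSR: p² = d² − 2 + 2cos(α−β) + 2d(sin α + sin β) = 76.116061; p = √p² = 8.724452; φ = atan2(−cos α − cos β, d + sin α + sin β) − atan2(−2, p) = 0.418688 rad; t = (φ − α) mod 2π = 3.536547 rad, q = (φ − β) mod 2π = 4.327181 rad → L = 6.7·(3.536547 + 8.724452 + 4.327181) = 6.7·16.588181 = 111.140809 m
RSL: p² = d² − 2 + 2cos(α−β) − 2d(sin α + sin β) = 54.365332; p = √p² = 7.373285; φ = atan2(cos α + cos β, d − sin α − sin β) − atan2(2, p) = -0.491933 rad; t = (α − φ) mod 2π = 3.657259 rad, q = (β − φ) mod 2π = 2.866624 rad → L = 6.7·(3.657259 + 7.373285 + 2.866624) = 6.7·13.897168 = 93.111025 m
RLR: c = (6 − d² + 2cos(α−β) + 2d(sin α − sin β))/8 = -8.759084, |c| > 1 → infeasible
LRL: c = (6 − d² + 2cos(α−β) − 2d(sin α − sin β))/8 = -5.847695, |c| > 1 → infeasible
Shortest: LSL with L = 86.389853 m ≈ 86.3899 m
Convert LSL to answer units (arcs ×180/π): t = 3.155652·180/π = 180.8055°, p = ρ·p = 6.7·7.401457 = 49.5898 m, q = 2.336899·180/π = 133.8945°, L = 86.3899 m.

LSL: t = 180.8055°, p = 49.5898 m, q = 133.8945°, L = 86.3899 m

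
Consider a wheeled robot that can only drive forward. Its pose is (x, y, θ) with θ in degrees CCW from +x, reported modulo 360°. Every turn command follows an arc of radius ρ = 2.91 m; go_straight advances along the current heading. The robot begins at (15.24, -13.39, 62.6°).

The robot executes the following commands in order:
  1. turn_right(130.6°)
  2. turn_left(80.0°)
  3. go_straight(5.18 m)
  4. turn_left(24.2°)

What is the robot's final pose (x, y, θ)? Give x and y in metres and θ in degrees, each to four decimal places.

set_pose: (x, y, θ) = (15.2400, -13.3900, 62.6000°), ρ = 2.91
turn_right(130.6°): centre at ρ to the right, rotate −130.6° → (20.5216, -13.6391, -68.0000° ≡ 292.0000°)
turn_left(80.0°): centre at ρ to the left, rotate +80.0° → (23.8248, -15.3954, 372.0000° ≡ 12.0000°)
go_straight(5.18): x += 5.18·cos θ, y += 5.18·sin θ → (28.8916, -14.3184, 12.0000°)
turn_left(24.2°): centre at ρ to the left, rotate +24.2° → (30.0052, -13.8202, 36.2000°)

(30.0052, -13.8202, 36.2000°)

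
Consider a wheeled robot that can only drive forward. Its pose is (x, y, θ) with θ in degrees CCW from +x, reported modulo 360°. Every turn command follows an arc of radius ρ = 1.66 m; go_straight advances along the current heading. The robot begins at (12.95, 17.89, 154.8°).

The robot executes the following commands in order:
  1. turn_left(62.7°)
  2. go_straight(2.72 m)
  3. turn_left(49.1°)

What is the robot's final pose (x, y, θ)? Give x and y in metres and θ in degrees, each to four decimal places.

set_pose: (x, y, θ) = (12.9500, 17.8900, 154.8000°), ρ = 1.66
turn_left(62.7°): centre at ρ to the left, rotate +62.7° → (11.2327, 17.7050, 217.5000°)
go_straight(2.72): x += 2.72·cos θ, y += 2.72·sin θ → (9.0747, 16.0491, 217.5000°)
turn_left(49.1°): centre at ρ to the left, rotate +49.1° → (8.4282, 14.8306, 266.6000°)

(8.4282, 14.8306, 266.6000°)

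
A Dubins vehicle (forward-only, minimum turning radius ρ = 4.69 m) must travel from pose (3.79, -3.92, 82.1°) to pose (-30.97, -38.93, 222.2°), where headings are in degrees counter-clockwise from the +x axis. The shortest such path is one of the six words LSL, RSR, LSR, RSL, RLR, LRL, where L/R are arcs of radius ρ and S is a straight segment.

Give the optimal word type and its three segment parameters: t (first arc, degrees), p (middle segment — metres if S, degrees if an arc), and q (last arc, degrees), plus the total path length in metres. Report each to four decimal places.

LSR: t = 153.6434°, p = 45.3226 m, q = 13.5434°, L = 59.0078 m

Let ψ = atan2(Δy, Δx) = atan2(-35.01, -34.76) = -134.7947° be the start→goal bearing.
Normalize: d = |goal − start| / ρ = 49.335157/4.69 = 10.519223, α = (θ_start − ψ) mod 360° = 216.8947° = 3.785527 rad, β = (θ_goal − ψ) mod 360° = 356.9947° = 6.230733 rad.
Common terms: sin α = -0.600346, cos α = -0.799740, sin β = -0.052428, cos β = 0.998625, cos(α−β) = -0.767165, d² = 110.654057. Work in radians in the unit-radius frame; every candidate has L = ρ·(t + p + q).
LSL: p² = 2 + d² − 2cos(α−β) + 2d(sin α − sin β) = 102.661046; p = √p² = 10.132179; φ = atan2(cos β − cos α, d + sin α − sin β) = 0.178436 rad; t = (φ − α) mod 2π = 2.676095 rad, q = (β − φ) mod 2π = 6.052297 rad → L = 4.69·(2.676095 + 10.132179 + 6.052297) = 4.69·18.860570 = 88.456075 m
RSR: p² = 2 + d² − 2cos(α−β) + 2d(sin β − sin α) = 125.715728; p = √p² = 11.212303; φ = atan2(cos α − cos β, d − sin α + sin β) = -0.161088 rad; t = (α − φ) mod 2π = 3.946615 rad, q = (φ − β) mod 2π = 6.174550 rad → L = 4.69·(3.946615 + 11.212303 + 6.174550) = 4.69·21.333467 = 100.053960 m
LSR: p² = d² − 2 + 2cos(α−β) + 2d(sin α + sin β) = 93.386363; p = √p² = 9.663662; φ = atan2(−cos α − cos β, d + sin α + sin β) − atan2(−2, p) = 0.183925 rad; t = (φ − α) mod 2π = 2.681583 rad, q = (φ − β) mod 2π = 0.236377 rad → L = 4.69·(2.681583 + 9.663662 + 0.236377) = 4.69·12.581623 = 59.007810 m
RSL: p² = d² − 2 + 2cos(α−β) − 2d(sin α + sin β) = 120.853090; p = √p² = 10.993320; φ = atan2(cos α + cos β, d − sin α − sin β) − atan2(2, p) = -0.162160 rad; t = (α − φ) mod 2π = 3.947687 rad, q = (β − φ) mod 2π = 0.109708 rad → L = 4.69·(3.947687 + 10.993320 + 0.109708) = 4.69·15.050715 = 70.587853 m
RLR: c = (6 − d² + 2cos(α−β) + 2d(sin α − sin β))/8 = -14.714466, |c| > 1 → infeasible
LRL: c = (6 − d² + 2cos(α−β) − 2d(sin α − sin β))/8 = -11.832631, |c| > 1 → infeasible
Shortest: LSR with L = 59.007810 m ≈ 59.0078 m
Convert LSR to answer units (arcs ×180/π): t = 2.681583·180/π = 153.6434°, p = ρ·p = 4.69·9.663662 = 45.3226 m, q = 0.236377·180/π = 13.5434°, L = 59.0078 m.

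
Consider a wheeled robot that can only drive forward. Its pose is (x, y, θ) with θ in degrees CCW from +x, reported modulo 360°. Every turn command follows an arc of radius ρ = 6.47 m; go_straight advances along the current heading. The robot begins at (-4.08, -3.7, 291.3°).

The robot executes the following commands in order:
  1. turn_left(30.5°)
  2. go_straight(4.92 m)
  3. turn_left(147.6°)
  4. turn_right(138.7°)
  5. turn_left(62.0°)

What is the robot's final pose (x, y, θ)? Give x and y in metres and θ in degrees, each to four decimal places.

set_pose: (x, y, θ) = (-4.0800, -3.7000, 291.3000°), ρ = 6.47
turn_left(30.5°): centre at ρ to the left, rotate +30.5° → (-2.0531, -6.4343, 321.8000°)
go_straight(4.92): x += 4.92·cos θ, y += 4.92·sin θ → (1.8134, -9.4768, 321.8000°)
turn_left(147.6°): centre at ρ to the left, rotate +147.6° → (11.9171, -2.2433, 469.4000° ≡ 109.4000°)
turn_right(138.7°): centre at ρ to the right, rotate −138.7° → (21.1861, 5.5481, -29.3000° ≡ 330.7000°)
turn_left(62.0°): centre at ρ to the left, rotate +62.0° → (27.8477, 5.7458, 392.7000° ≡ 32.7000°)

(27.8477, 5.7458, 32.7000°)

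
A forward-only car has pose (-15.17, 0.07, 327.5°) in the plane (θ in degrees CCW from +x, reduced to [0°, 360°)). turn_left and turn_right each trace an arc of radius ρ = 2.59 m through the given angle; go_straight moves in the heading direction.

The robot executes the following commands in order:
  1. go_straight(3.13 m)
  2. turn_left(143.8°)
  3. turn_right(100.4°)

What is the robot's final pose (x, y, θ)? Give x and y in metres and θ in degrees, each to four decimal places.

(-6.8022, 4.9976, 10.9000°)

set_pose: (x, y, θ) = (-15.1700, 0.0700, 327.5000°), ρ = 2.59
go_straight(3.13): x += 3.13·cos θ, y += 3.13·sin θ → (-12.5302, -1.6117, 327.5000°)
turn_left(143.8°): centre at ρ to the left, rotate +143.8° → (-8.7255, 1.5135, 471.3000° ≡ 111.3000°)
turn_right(100.4°): centre at ρ to the right, rotate −100.4° → (-6.8022, 4.9976, 10.9000°)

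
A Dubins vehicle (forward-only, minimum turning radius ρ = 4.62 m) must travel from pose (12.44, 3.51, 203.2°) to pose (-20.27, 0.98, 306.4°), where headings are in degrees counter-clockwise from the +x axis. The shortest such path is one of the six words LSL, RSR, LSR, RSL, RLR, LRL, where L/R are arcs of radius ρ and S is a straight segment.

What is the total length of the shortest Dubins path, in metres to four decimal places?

Let ψ = atan2(Δy, Δx) = atan2(-2.53, -32.71) = -175.5772° be the start→goal bearing.
Normalize: d = |goal − start| / ρ = 32.807697/4.62 = 7.101233, α = (θ_start − ψ) mod 360° = 18.7772° = 0.327724 rad, β = (θ_goal − ψ) mod 360° = 121.9772° = 2.128903 rad.
Common terms: sin α = 0.321889, cos α = 0.946778, sin β = 0.848259, cos β = -0.529582, cos(α−β) = -0.228351, d² = 50.427513. Work in radians in the unit-radius frame; every candidate has L = ρ·(t + p + q).
LSL: p² = 2 + d² − 2cos(α−β) + 2d(sin α − sin β) = 45.408457; p = √p² = 6.738580; φ = atan2(cos β − cos α, d + sin α − sin β) = -0.220882 rad; t = (φ − α) mod 2π = 5.734579 rad, q = (β − φ) mod 2π = 2.349786 rad → L = 4.62·(5.734579 + 6.738580 + 2.349786) = 4.62·14.822945 = 68.482005 m
RSR: p² = 2 + d² − 2cos(α−β) + 2d(sin β − sin α) = 60.359971; p = √p² = 7.769168; φ = atan2(cos α − cos β, d − sin α + sin β) = 0.191191 rad; t = (α − φ) mod 2π = 0.136533 rad, q = (φ − β) mod 2π = 4.345472 rad → L = 4.62·(0.136533 + 7.769168 + 4.345472) = 4.62·12.251174 = 56.600422 m
LSR: p² = d² − 2 + 2cos(α−β) + 2d(sin α + sin β) = 64.589795; p = √p² = 8.036778; φ = atan2(−cos α − cos β, d + sin α + sin β) − atan2(−2, p) = 0.193506 rad; t = (φ − α) mod 2π = 6.148967 rad, q = (φ − β) mod 2π = 4.347788 rad → L = 4.62·(6.148967 + 8.036778 + 4.347788) = 4.62·18.533533 = 85.624921 m
RSL: p² = d² − 2 + 2cos(α−β) − 2d(sin α + sin β) = 31.351827; p = √p² = 5.599270; φ = atan2(cos α + cos β, d − sin α − sin β) − atan2(2, p) = -0.272840 rad; t = (α − φ) mod 2π = 0.600564 rad, q = (β − φ) mod 2π = 2.401744 rad → L = 4.62·(0.600564 + 5.599270 + 2.401744) = 4.62·8.601578 = 39.739290 m
RLR: c = (6 − d² + 2cos(α−β) + 2d(sin α − sin β))/8 = -6.544996, |c| > 1 → infeasible
LRL: c = (6 − d² + 2cos(α−β) − 2d(sin α − sin β))/8 = -4.676057, |c| > 1 → infeasible
Shortest: RSL with L = 39.739290 m ≈ 39.7393 m

39.7393 m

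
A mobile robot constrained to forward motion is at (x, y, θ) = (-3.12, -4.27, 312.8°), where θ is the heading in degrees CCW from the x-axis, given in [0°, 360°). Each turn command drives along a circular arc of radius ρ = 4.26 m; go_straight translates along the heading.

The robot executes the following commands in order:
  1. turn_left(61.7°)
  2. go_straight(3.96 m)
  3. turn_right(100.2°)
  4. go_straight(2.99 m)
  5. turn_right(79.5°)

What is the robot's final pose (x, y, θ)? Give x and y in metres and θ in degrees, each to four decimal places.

set_pose: (x, y, θ) = (-3.1200, -4.2700, 312.8000°), ρ = 4.26
turn_left(61.7°): centre at ρ to the left, rotate +61.7° → (1.0723, -5.4999, 374.5000° ≡ 14.5000°)
go_straight(3.96): x += 3.96·cos θ, y += 3.96·sin θ → (4.9062, -4.5084, 14.5000°)
turn_right(100.2°): centre at ρ to the right, rotate −100.2° → (10.2208, -8.3133, -85.7000° ≡ 274.3000°)
go_straight(2.99): x += 2.99·cos θ, y += 2.99·sin θ → (10.4450, -11.2949, 274.3000°)
turn_right(79.5°): centre at ρ to the right, rotate −79.5° → (7.2852, -15.7329, 194.8000°)

(7.2852, -15.7329, 194.8000°)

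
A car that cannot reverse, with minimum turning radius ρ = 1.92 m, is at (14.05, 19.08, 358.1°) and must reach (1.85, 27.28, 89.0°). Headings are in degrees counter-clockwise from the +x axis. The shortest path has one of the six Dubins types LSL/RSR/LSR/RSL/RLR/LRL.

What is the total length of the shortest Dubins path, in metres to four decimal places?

19.7582 m

Let ψ = atan2(Δy, Δx) = atan2(8.20, -12.20) = 146.0937° be the start→goal bearing.
Normalize: d = |goal − start| / ρ = 14.699660/1.92 = 7.656073, α = (θ_start − ψ) mod 360° = 212.0063° = 3.700208 rad, β = (θ_goal − ψ) mod 360° = 302.9063° = 5.286712 rad.
Common terms: sin α = -0.530012, cos α = -0.847990, sin β = -0.839560, cos β = 0.543266, cos(α−β) = -0.015707, d² = 58.615451. Work in radians in the unit-radius frame; every candidate has L = ρ·(t + p + q).
LSL: p² = 2 + d² − 2cos(α−β) + 2d(sin α − sin β) = 65.386713; p = √p² = 8.086205; φ = atan2(cos β − cos α, d + sin α − sin β) = 0.172913 rad; t = (φ − α) mod 2π = 2.755891 rad, q = (β − φ) mod 2π = 5.113798 rad → L = 1.92·(2.755891 + 8.086205 + 5.113798) = 1.92·15.955895 = 30.635318 m
RSR: p² = 2 + d² − 2cos(α−β) + 2d(sin β − sin α) = 55.907019; p = √p² = 7.477100; φ = atan2(cos α − cos β, d − sin α + sin β) = -0.187160 rad; t = (α − φ) mod 2π = 3.887367 rad, q = (φ − β) mod 2π = 0.809314 rad → L = 1.92·(3.887367 + 7.477100 + 0.809314) = 1.92·12.173781 = 23.373659 m
LSR: p² = d² − 2 + 2cos(α−β) + 2d(sin α + sin β) = 35.612943; p = √p² = 5.967658; φ = atan2(−cos α − cos β, d + sin α + sin β) − atan2(−2, p) = 0.371810 rad; t = (φ − α) mod 2π = 2.954788 rad, q = (φ − β) mod 2π = 1.368284 rad → L = 1.92·(2.954788 + 5.967658 + 1.368284) = 1.92·10.290730 = 19.758201 m
RSL: p² = d² − 2 + 2cos(α−β) − 2d(sin α + sin β) = 77.555131; p = √p² = 8.806539; φ = atan2(cos α + cos β, d − sin α − sin β) − atan2(2, p) = -0.257065 rad; t = (α − φ) mod 2π = 3.957273 rad, q = (β − φ) mod 2π = 5.543777 rad → L = 1.92·(3.957273 + 8.806539 + 5.543777) = 1.92·18.307589 = 35.150571 m
RLR: c = (6 − d² + 2cos(α−β) + 2d(sin α − sin β))/8 = -5.988377, |c| > 1 → infeasible
LRL: c = (6 − d² + 2cos(α−β) − 2d(sin α − sin β))/8 = -7.173339, |c| > 1 → infeasible
Shortest: LSR with L = 19.758201 m ≈ 19.7582 m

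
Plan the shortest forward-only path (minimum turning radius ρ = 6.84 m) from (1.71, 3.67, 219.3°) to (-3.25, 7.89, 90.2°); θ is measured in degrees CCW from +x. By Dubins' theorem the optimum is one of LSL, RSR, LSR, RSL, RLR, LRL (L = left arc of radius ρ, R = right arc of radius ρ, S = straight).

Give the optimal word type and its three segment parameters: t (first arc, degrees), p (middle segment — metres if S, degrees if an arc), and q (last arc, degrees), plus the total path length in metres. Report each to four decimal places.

Let ψ = atan2(Δy, Δx) = atan2(4.22, -4.96) = 139.6086° be the start→goal bearing.
Normalize: d = |goal − start| / ρ = 6.512296/6.84 = 0.952090, α = (θ_start − ψ) mod 360° = 79.6914° = 1.390876 rad, β = (θ_goal − ψ) mod 360° = 310.5914° = 5.420842 rad.
Common terms: sin α = 0.983858, cos α = 0.178951, sin β = -0.759370, cos β = 0.650660, cos(α−β) = -0.630676, d² = 0.906475. Work in radians in the unit-radius frame; every candidate has L = ρ·(t + p + q).
LSL: p² = 2 + d² − 2cos(α−β) + 2d(sin α − sin β) = 7.487246; p = √p² = 2.736283; φ = atan2(cos β − cos α, d + sin α − sin β) = 0.173256 rad; t = (φ − α) mod 2π = 5.065565 rad, q = (β − φ) mod 2π = 5.247586 rad → L = 6.84·(5.065565 + 2.736283 + 5.247586) = 6.84·13.049434 = 89.258128 m
RSR: p² = 2 + d² − 2cos(α−β) + 2d(sin β − sin α) = 0.848408; p = √p² = 0.921091; φ = atan2(cos α − cos β, d − sin α + sin β) = -2.603941 rad; t = (α − φ) mod 2π = 3.994818 rad, q = (φ − β) mod 2π = 4.541587 rad → L = 6.84·(3.994818 + 0.921091 + 4.541587) = 6.84·9.457496 = 64.689272 m
LSR: p² = d² − 2 + 2cos(α−β) + 2d(sin α + sin β) = -1.927410 < 0 → infeasible
RSL: p² = d² − 2 + 2cos(α−β) − 2d(sin α + sin β) = -2.782343 < 0 → infeasible
RLR: c = (6 − d² + 2cos(α−β) + 2d(sin α − sin β))/8 = 0.893949; p = 2π − arccos c = 5.818470 rad; φ = atan2(cos α − cos β, d − sin α + sin β) = -2.603941 rad; t = (α − φ + p/2) mod 2π = 0.620867 rad, q = (α − β − t + p) mod 2π = 1.167637 rad → L = 6.84·(0.620867 + 5.818470 + 1.167637) = 6.84·7.606974 = 52.031702 m
LRL: c = (6 − d² + 2cos(α−β) − 2d(sin α − sin β))/8 = 0.064094; p = 2π − arccos c = 4.776527 rad; φ = atan2(cos β − cos α, d + sin α − sin β) = 0.173256 rad; t = (φ − α + p/2) mod 2π = 1.170643 rad, q = (β − α − t + p) mod 2π = 1.352664 rad → L = 6.84·(1.170643 + 4.776527 + 1.352664) = 6.84·7.299834 = 49.930866 m
Shortest: LRL with L = 49.930866 m ≈ 49.9309 m
Convert LRL to answer units (arcs ×180/π): t = 1.170643·180/π = 67.0729°, p = 4.776527·180/π = 273.6748°, q = 1.352664·180/π = 77.5019°, L = 49.9309 m.

LRL: t = 67.0729°, p = 273.6748°, q = 77.5019°, L = 49.9309 m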